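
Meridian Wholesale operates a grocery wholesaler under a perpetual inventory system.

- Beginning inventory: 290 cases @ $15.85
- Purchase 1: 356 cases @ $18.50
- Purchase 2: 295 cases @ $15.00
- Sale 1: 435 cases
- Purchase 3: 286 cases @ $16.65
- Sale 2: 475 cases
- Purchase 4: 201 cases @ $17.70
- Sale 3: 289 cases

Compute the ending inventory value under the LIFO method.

Sale 1 (435) [LIFO — newest first]: 295 @ $15.00 + 140 @ $18.50 = $7,015.00
Sale 2 (475) [LIFO — newest first]: 286 @ $16.65 + 189 @ $18.50 = $8,258.40
Sale 3 (289) [LIFO — newest first]: 201 @ $17.70 + 27 @ $18.50 + 61 @ $15.85 = $5,024.05
Total COGS = $7,015.00 + $8,258.40 + $5,024.05 = $20,297.45
Ending inventory: 229 @ $15.85 = $3,629.65
Check: goods available $23,927.10 = COGS $20,297.45 + ending $3,629.65

Ending inventory = $3,629.65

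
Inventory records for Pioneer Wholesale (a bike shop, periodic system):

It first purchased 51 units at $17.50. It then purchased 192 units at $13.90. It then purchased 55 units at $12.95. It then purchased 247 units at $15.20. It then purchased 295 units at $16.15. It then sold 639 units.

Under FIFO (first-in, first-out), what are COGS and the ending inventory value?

COGS = $9,546.05; ending inventory = $3,246.15

Sale 1 (639) [FIFO — oldest first]: 51 @ $17.50 + 192 @ $13.90 + 55 @ $12.95 + 247 @ $15.20 + 94 @ $16.15 = $9,546.05
Ending inventory: 201 @ $16.15 = $3,246.15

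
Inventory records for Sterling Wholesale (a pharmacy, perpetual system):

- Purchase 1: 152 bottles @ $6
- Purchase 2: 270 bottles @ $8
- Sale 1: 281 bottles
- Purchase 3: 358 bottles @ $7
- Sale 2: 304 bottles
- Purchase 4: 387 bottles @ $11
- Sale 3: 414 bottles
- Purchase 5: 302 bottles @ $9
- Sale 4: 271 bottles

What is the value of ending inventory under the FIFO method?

Sale 1 (281) [FIFO — oldest first]: 152 @ $6 + 129 @ $8 = $1,944
Sale 2 (304) [FIFO — oldest first]: 141 @ $8 + 163 @ $7 = $2,269
Sale 3 (414) [FIFO — oldest first]: 195 @ $7 + 219 @ $11 = $3,774
Sale 4 (271) [FIFO — oldest first]: 168 @ $11 + 103 @ $9 = $2,775
Total COGS = $1,944 + $2,269 + $3,774 + $2,775 = $10,762
Ending inventory: 199 @ $9 = $1,791

Ending inventory = $1,791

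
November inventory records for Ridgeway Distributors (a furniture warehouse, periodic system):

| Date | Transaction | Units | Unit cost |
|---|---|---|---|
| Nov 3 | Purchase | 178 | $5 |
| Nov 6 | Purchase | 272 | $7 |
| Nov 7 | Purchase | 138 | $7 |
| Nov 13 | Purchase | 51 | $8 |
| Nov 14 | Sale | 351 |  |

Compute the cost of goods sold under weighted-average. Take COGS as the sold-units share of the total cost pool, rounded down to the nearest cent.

Nov 14, sell 351: 351/639 × $4,168.00 → $2,289.46
Ending inventory (cost pool remaining) = $1,878.54

COGS = $2,289.46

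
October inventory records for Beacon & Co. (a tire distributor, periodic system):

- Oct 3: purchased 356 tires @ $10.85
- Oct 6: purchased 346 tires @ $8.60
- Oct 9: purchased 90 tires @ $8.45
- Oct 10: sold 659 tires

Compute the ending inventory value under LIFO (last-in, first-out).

Ending inventory = $1,443.05

Oct 10, 659 sold [LIFO — newest first]: 90 @ $8.45 + 346 @ $8.60 + 223 @ $10.85 = $6,155.65
Ending inventory: 133 @ $10.85 = $1,443.05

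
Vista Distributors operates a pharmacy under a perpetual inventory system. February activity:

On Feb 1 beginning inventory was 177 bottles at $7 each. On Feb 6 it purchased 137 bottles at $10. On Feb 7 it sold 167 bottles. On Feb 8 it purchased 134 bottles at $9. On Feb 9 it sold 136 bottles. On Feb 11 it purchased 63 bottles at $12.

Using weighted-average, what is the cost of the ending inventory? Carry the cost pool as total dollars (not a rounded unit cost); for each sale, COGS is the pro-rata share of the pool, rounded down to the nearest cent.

After Feb 1: 177 on hand, pool $1,239.00 (≈ $7.0000 each)
After Feb 6: 314 on hand, pool $2,609.00 (≈ $8.3089 each)
Feb 7, sell 167: 167/314 × $2,609.00 → $1,387.58
After Feb 8: 281 on hand, pool $2,427.42 (≈ $8.6385 each)
Feb 9, sell 136: 136/281 × $2,427.42 → $1,174.83
After Feb 11: 208 on hand, pool $2,008.59 (≈ $9.6567 each)
Total COGS = $1,387.58 + $1,174.83 = $2,562.41
Ending inventory (cost pool remaining) = $2,008.59

Ending inventory = $2,008.59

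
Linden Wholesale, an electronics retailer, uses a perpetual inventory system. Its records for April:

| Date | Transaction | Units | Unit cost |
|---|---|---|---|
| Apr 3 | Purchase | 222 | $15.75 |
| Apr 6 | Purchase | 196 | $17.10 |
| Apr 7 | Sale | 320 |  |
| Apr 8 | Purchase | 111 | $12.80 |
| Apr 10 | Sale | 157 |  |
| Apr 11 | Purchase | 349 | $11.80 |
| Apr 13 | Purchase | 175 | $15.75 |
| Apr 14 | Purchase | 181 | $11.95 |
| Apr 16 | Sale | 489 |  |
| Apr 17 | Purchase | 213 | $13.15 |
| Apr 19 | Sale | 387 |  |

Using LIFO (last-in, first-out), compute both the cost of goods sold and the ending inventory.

COGS = $18,792.65; ending inventory = $1,314.60

Apr 7, 320 sold [LIFO — newest first]: 196 @ $17.10 + 124 @ $15.75 = $5,304.60
Apr 10, 157 sold [LIFO — newest first]: 111 @ $12.80 + 46 @ $15.75 = $2,145.30
Apr 16, 489 sold [LIFO — newest first]: 181 @ $11.95 + 175 @ $15.75 + 133 @ $11.80 = $6,488.60
Apr 19, 387 sold [LIFO — newest first]: 213 @ $13.15 + 174 @ $11.80 = $4,854.15
Total COGS = $5,304.60 + $2,145.30 + $6,488.60 + $4,854.15 = $18,792.65
Ending inventory: 52 @ $15.75 + 42 @ $11.80 = $1,314.60
Check: goods available $20,107.25 = COGS $18,792.65 + ending $1,314.60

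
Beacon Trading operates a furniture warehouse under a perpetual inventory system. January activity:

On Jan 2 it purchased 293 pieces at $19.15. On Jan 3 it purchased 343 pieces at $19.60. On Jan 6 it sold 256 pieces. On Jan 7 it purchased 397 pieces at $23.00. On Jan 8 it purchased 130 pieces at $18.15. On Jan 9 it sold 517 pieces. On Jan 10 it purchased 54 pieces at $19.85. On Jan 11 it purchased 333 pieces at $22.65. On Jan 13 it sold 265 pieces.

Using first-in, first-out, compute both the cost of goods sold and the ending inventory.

COGS = $21,555.50; ending inventory = $10,883.10

Jan 6, 256 sold [FIFO — oldest first]: 256 @ $19.15 = $4,902.40
Jan 9, 517 sold [FIFO — oldest first]: 37 @ $19.15 + 343 @ $19.60 + 137 @ $23.00 = $10,582.35
Jan 13, 265 sold [FIFO — oldest first]: 260 @ $23.00 + 5 @ $18.15 = $6,070.75
Total COGS = $4,902.40 + $10,582.35 + $6,070.75 = $21,555.50
Ending inventory: 125 @ $18.15 + 54 @ $19.85 + 333 @ $22.65 = $10,883.10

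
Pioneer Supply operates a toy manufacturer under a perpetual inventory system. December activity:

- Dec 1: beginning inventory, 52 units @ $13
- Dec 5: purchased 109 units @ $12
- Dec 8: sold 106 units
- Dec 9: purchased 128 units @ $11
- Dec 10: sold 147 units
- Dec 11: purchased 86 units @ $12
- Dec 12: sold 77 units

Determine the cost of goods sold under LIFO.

COGS = $3,848

Dec 8, 106 sold [LIFO — newest first]: 106 @ $12 = $1,272
Dec 10, 147 sold [LIFO — newest first]: 128 @ $11 + 3 @ $12 + 16 @ $13 = $1,652
Dec 12, 77 sold [LIFO — newest first]: 77 @ $12 = $924
Total COGS = $1,272 + $1,652 + $924 = $3,848
Ending inventory: 36 @ $13 + 9 @ $12 = $576
Check: goods available $4,424 = COGS $3,848 + ending $576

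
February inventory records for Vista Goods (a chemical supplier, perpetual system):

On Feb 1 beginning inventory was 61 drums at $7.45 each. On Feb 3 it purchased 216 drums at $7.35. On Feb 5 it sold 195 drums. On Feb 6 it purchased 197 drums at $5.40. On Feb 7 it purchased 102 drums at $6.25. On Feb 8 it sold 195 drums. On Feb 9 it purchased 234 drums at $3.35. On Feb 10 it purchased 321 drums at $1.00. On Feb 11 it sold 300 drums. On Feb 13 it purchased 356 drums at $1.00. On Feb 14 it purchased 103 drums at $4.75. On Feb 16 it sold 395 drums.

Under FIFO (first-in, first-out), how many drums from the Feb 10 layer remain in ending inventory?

46

Feb 5, 195 sold [FIFO — oldest first]: 61 @ $7.45 + 134 @ $7.35 = $1,439.35
Feb 8, 195 sold [FIFO — oldest first]: 82 @ $7.35 + 113 @ $5.40 = $1,212.90
Feb 11, 300 sold [FIFO — oldest first]: 84 @ $5.40 + 102 @ $6.25 + 114 @ $3.35 = $1,473.00
Feb 16, 395 sold [FIFO — oldest first]: 120 @ $3.35 + 275 @ $1.00 = $677.00
Total COGS = $1,439.35 + $1,212.90 + $1,473.00 + $677.00 = $4,802.25
Ending inventory: 46 @ $1.00 + 356 @ $1.00 + 103 @ $4.75 = $891.25
Check: goods available $5,693.50 = COGS $4,802.25 + ending $891.25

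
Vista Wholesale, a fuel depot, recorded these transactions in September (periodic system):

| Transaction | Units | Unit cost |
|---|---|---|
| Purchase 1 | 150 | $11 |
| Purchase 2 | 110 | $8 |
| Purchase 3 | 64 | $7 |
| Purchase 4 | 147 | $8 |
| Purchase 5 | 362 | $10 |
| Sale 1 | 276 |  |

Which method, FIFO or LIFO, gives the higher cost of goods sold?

FIFO COGS: 150 @ $11 + 110 @ $8 + 16 @ $7 = $2,642
LIFO COGS: 276 @ $10 = $2,760

LIFO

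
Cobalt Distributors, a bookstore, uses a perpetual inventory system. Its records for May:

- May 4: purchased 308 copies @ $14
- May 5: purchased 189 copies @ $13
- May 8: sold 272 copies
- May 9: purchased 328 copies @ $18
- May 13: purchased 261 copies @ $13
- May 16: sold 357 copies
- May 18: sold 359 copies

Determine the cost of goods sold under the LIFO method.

May 8, 272 sold [LIFO — newest first]: 189 @ $13 + 83 @ $14 = $3,619
May 16, 357 sold [LIFO — newest first]: 261 @ $13 + 96 @ $18 = $5,121
May 18, 359 sold [LIFO — newest first]: 232 @ $18 + 127 @ $14 = $5,954
Total COGS = $3,619 + $5,121 + $5,954 = $14,694
Ending inventory: 98 @ $14 = $1,372
Check: goods available $16,066 = COGS $14,694 + ending $1,372

COGS = $14,694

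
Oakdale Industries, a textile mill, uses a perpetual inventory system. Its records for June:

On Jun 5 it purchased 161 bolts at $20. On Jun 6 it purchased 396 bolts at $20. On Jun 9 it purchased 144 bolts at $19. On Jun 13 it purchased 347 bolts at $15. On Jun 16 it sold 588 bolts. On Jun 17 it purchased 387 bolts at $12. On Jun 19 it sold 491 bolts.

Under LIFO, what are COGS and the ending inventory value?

Jun 16, 588 sold [LIFO — newest first]: 347 @ $15 + 144 @ $19 + 97 @ $20 = $9,881
Jun 19, 491 sold [LIFO — newest first]: 387 @ $12 + 104 @ $20 = $6,724
Total COGS = $9,881 + $6,724 = $16,605
Ending inventory: 161 @ $20 + 195 @ $20 = $7,120

COGS = $16,605; ending inventory = $7,120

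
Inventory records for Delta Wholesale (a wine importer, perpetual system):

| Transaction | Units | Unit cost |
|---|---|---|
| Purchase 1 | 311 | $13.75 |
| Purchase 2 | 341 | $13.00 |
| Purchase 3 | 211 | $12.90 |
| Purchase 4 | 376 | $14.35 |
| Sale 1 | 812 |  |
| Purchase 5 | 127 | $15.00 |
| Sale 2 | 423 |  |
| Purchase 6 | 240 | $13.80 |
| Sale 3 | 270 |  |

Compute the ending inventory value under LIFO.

Ending inventory = $1,388.75

Sale 1 (812) [LIFO — newest first]: 376 @ $14.35 + 211 @ $12.90 + 225 @ $13.00 = $11,042.50
Sale 2 (423) [LIFO — newest first]: 127 @ $15.00 + 116 @ $13.00 + 180 @ $13.75 = $5,888.00
Sale 3 (270) [LIFO — newest first]: 240 @ $13.80 + 30 @ $13.75 = $3,724.50
Total COGS = $11,042.50 + $5,888.00 + $3,724.50 = $20,655.00
Ending inventory: 101 @ $13.75 = $1,388.75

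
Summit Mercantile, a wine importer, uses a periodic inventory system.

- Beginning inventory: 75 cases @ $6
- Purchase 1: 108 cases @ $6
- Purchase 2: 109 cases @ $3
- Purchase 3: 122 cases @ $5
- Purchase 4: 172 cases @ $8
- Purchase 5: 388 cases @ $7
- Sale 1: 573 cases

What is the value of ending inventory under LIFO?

Ending inventory = $1,970

Sale 1 (573) [LIFO — newest first]: 388 @ $7 + 172 @ $8 + 13 @ $5 = $4,157
Ending inventory: 75 @ $6 + 108 @ $6 + 109 @ $3 + 109 @ $5 = $1,970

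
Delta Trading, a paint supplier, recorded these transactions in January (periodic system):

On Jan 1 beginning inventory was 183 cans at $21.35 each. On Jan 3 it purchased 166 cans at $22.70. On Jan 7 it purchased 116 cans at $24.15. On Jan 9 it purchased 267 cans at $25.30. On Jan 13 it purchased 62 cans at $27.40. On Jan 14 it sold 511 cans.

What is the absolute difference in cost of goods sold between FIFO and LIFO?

FIFO COGS: 183 @ $21.35 + 166 @ $22.70 + 116 @ $24.15 + 46 @ $25.30 = $11,640.45
LIFO COGS: 62 @ $27.40 + 267 @ $25.30 + 116 @ $24.15 + 66 @ $22.70 = $12,753.50
Difference = |$11,640.45 − $12,753.50| = $1,113.05

$1,113.05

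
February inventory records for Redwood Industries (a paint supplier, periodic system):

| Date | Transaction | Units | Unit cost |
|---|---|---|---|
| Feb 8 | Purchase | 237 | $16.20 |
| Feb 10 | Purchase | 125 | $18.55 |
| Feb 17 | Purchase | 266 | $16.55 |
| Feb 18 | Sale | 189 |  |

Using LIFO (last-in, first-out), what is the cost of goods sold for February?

COGS = $3,127.95

Feb 18, 189 sold [LIFO — newest first]: 189 @ $16.55 = $3,127.95
Ending inventory: 237 @ $16.20 + 125 @ $18.55 + 77 @ $16.55 = $7,432.50
Check: goods available $10,560.45 = COGS $3,127.95 + ending $7,432.50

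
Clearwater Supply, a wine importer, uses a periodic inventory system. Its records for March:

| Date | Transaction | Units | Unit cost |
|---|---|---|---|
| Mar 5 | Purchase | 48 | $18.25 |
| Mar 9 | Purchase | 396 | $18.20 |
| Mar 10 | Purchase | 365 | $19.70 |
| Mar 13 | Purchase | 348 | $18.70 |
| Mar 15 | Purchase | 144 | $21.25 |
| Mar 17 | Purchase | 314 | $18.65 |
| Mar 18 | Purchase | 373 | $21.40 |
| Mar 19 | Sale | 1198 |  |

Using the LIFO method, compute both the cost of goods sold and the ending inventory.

Mar 19, 1198 sold [LIFO — newest first]: 373 @ $21.40 + 314 @ $18.65 + 144 @ $21.25 + 348 @ $18.70 + 19 @ $19.70 = $23,780.20
Ending inventory: 48 @ $18.25 + 396 @ $18.20 + 346 @ $19.70 = $14,899.40

COGS = $23,780.20; ending inventory = $14,899.40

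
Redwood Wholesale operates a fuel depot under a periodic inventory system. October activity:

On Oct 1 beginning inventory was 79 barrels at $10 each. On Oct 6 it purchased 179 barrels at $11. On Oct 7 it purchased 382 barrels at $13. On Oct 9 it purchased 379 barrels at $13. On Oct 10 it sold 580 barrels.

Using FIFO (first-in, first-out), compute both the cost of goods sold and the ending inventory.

COGS = $6,945; ending inventory = $5,707

Oct 10, 580 sold [FIFO — oldest first]: 79 @ $10 + 179 @ $11 + 322 @ $13 = $6,945
Ending inventory: 60 @ $13 + 379 @ $13 = $5,707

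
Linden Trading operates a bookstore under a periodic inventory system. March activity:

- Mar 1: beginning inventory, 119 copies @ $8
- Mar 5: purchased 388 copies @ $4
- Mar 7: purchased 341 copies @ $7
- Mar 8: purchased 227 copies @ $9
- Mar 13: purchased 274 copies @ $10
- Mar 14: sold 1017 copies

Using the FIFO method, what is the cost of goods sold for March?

Mar 14, 1017 sold [FIFO — oldest first]: 119 @ $8 + 388 @ $4 + 341 @ $7 + 169 @ $9 = $6,412
Ending inventory: 58 @ $9 + 274 @ $10 = $3,262

COGS = $6,412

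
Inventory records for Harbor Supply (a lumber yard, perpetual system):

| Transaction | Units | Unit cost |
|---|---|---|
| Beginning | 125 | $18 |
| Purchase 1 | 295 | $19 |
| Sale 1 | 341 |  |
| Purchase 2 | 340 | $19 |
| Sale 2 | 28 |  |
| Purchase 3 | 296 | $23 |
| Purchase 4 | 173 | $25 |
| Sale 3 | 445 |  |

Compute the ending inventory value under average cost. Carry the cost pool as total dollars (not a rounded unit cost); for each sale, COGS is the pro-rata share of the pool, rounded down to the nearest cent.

After Beginning: 125 on hand, pool $2,250.00 (≈ $18.0000 each)
After Purchase 1: 420 on hand, pool $7,855.00 (≈ $18.7024 each)
Sale 1, sell 341: 341/420 × $7,855.00 → $6,377.51
After Purchase 2: 419 on hand, pool $7,937.49 (≈ $18.9439 each)
Sale 2, sell 28: 28/419 × $7,937.49 → $530.42
After Purchase 3: 687 on hand, pool $14,215.07 (≈ $20.6915 each)
After Purchase 4: 860 on hand, pool $18,540.07 (≈ $21.5582 each)
Sale 3, sell 445: 445/860 × $18,540.07 → $9,593.40
Total COGS = $6,377.51 + $530.42 + $9,593.40 = $16,501.33
Ending inventory (cost pool remaining) = $8,946.67
Check: goods available $25,448.00 = COGS $16,501.33 + ending $8,946.67

Ending inventory = $8,946.67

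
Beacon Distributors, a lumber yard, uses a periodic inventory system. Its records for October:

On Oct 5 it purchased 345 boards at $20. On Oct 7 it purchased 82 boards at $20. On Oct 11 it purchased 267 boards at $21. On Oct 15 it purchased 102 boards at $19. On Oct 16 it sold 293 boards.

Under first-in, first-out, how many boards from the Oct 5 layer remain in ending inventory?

Oct 16, 293 sold [FIFO — oldest first]: 293 @ $20 = $5,860
Ending inventory: 52 @ $20 + 82 @ $20 + 267 @ $21 + 102 @ $19 = $10,225

52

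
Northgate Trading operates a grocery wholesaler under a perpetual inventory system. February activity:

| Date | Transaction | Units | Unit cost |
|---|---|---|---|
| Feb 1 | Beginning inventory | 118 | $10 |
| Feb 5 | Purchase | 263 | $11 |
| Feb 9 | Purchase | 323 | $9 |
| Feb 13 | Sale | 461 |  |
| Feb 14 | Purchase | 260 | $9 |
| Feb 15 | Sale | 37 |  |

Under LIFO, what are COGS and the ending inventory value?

COGS = $4,758; ending inventory = $4,562

Feb 13, 461 sold [LIFO — newest first]: 323 @ $9 + 138 @ $11 = $4,425
Feb 15, 37 sold [LIFO — newest first]: 37 @ $9 = $333
Total COGS = $4,425 + $333 = $4,758
Ending inventory: 118 @ $10 + 125 @ $11 + 223 @ $9 = $4,562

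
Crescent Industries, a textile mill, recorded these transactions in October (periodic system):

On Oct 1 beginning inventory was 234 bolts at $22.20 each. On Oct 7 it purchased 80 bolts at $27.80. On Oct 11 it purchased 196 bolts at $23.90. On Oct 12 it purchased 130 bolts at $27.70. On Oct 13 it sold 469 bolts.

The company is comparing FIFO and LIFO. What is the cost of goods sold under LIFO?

COGS = $11,908.00

FIFO COGS: 234 @ $22.20 + 80 @ $27.80 + 155 @ $23.90 = $11,123.30
LIFO COGS: 130 @ $27.70 + 196 @ $23.90 + 80 @ $27.80 + 63 @ $22.20 = $11,908.00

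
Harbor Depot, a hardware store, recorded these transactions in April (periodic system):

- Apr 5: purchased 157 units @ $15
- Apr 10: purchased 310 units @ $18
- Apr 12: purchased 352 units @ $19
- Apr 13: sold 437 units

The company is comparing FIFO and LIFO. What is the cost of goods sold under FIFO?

COGS = $7,395

FIFO COGS: 157 @ $15 + 280 @ $18 = $7,395
LIFO COGS: 352 @ $19 + 85 @ $18 = $8,218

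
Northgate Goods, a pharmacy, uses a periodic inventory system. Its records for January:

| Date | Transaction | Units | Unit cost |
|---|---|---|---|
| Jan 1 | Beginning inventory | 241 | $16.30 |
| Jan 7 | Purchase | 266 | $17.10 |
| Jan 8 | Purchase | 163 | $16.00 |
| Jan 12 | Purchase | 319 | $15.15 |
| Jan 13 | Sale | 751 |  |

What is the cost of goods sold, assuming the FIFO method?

Jan 13, 751 sold [FIFO — oldest first]: 241 @ $16.30 + 266 @ $17.10 + 163 @ $16.00 + 81 @ $15.15 = $12,312.05
Ending inventory: 238 @ $15.15 = $3,605.70
Check: goods available $15,917.75 = COGS $12,312.05 + ending $3,605.70

COGS = $12,312.05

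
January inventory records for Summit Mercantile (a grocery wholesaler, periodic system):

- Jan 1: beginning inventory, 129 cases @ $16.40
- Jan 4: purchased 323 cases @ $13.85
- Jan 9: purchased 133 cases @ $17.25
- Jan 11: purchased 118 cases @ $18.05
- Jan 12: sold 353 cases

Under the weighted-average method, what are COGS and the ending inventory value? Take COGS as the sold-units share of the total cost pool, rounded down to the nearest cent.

Jan 12, sell 353: 353/703 × $11,013.30 → $5,530.14
Ending inventory (cost pool remaining) = $5,483.16

COGS = $5,530.14; ending inventory = $5,483.16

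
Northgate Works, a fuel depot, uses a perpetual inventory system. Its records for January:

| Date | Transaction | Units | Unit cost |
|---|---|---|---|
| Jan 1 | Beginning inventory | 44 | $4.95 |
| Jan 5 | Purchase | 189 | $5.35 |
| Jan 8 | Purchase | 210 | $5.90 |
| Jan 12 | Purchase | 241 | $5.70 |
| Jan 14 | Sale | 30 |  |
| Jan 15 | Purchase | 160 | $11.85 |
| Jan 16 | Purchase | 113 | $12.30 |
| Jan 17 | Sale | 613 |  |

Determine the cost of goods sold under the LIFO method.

Jan 14, 30 sold [LIFO — newest first]: 30 @ $5.70 = $171.00
Jan 17, 613 sold [LIFO — newest first]: 113 @ $12.30 + 160 @ $11.85 + 211 @ $5.70 + 129 @ $5.90 = $5,249.70
Total COGS = $171.00 + $5,249.70 = $5,420.70
Ending inventory: 44 @ $4.95 + 189 @ $5.35 + 81 @ $5.90 = $1,706.85
Check: goods available $7,127.55 = COGS $5,420.70 + ending $1,706.85

COGS = $5,420.70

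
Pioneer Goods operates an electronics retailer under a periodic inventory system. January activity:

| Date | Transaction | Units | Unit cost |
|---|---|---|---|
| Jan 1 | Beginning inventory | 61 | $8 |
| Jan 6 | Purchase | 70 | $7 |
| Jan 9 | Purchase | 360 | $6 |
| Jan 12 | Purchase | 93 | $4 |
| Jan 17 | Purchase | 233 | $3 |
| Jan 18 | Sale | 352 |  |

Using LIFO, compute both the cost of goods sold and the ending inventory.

Jan 18, 352 sold [LIFO — newest first]: 233 @ $3 + 93 @ $4 + 26 @ $6 = $1,227
Ending inventory: 61 @ $8 + 70 @ $7 + 334 @ $6 = $2,982
Check: goods available $4,209 = COGS $1,227 + ending $2,982

COGS = $1,227; ending inventory = $2,982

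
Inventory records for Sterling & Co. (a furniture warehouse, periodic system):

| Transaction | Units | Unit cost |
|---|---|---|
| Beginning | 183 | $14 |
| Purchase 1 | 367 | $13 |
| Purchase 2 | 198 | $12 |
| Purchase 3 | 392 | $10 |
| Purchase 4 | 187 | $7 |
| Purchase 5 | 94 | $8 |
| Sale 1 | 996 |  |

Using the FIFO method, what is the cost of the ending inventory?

Ending inventory = $3,501

Sale 1 (996) [FIFO — oldest first]: 183 @ $14 + 367 @ $13 + 198 @ $12 + 248 @ $10 = $12,189
Ending inventory: 144 @ $10 + 187 @ $7 + 94 @ $8 = $3,501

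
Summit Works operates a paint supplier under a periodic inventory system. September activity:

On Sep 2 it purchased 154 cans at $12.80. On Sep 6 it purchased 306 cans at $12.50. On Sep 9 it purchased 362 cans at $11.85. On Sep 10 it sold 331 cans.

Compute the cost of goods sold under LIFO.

Sep 10, 331 sold [LIFO — newest first]: 331 @ $11.85 = $3,922.35
Ending inventory: 154 @ $12.80 + 306 @ $12.50 + 31 @ $11.85 = $6,163.55

COGS = $3,922.35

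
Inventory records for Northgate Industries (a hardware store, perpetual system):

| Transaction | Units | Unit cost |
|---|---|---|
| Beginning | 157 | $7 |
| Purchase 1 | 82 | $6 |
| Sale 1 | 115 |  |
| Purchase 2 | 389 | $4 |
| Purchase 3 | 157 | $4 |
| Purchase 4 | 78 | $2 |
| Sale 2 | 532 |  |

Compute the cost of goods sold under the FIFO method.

COGS = $3,223

Sale 1 (115) [FIFO — oldest first]: 115 @ $7 = $805
Sale 2 (532) [FIFO — oldest first]: 42 @ $7 + 82 @ $6 + 389 @ $4 + 19 @ $4 = $2,418
Total COGS = $805 + $2,418 = $3,223
Ending inventory: 138 @ $4 + 78 @ $2 = $708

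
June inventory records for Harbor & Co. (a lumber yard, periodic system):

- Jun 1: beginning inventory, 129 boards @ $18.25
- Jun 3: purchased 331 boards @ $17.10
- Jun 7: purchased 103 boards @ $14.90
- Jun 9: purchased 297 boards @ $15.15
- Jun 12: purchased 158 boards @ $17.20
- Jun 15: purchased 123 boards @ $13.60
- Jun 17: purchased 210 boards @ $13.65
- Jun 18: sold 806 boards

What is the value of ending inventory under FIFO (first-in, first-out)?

Ending inventory = $8,075.00

Jun 18, 806 sold [FIFO — oldest first]: 129 @ $18.25 + 331 @ $17.10 + 103 @ $14.90 + 243 @ $15.15 = $13,230.50
Ending inventory: 54 @ $15.15 + 158 @ $17.20 + 123 @ $13.60 + 210 @ $13.65 = $8,075.00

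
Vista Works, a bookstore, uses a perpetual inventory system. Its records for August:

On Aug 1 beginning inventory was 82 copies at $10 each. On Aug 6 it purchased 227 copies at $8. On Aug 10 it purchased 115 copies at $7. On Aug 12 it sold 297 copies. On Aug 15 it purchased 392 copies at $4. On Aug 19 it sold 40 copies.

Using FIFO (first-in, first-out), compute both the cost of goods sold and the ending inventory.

Aug 12, 297 sold [FIFO — oldest first]: 82 @ $10 + 215 @ $8 = $2,540
Aug 19, 40 sold [FIFO — oldest first]: 12 @ $8 + 28 @ $7 = $292
Total COGS = $2,540 + $292 = $2,832
Ending inventory: 87 @ $7 + 392 @ $4 = $2,177

COGS = $2,832; ending inventory = $2,177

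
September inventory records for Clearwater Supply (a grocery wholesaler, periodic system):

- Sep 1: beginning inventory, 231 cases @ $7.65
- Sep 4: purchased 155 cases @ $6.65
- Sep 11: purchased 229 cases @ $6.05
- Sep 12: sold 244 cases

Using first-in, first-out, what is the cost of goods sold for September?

COGS = $1,853.60

Sep 12, 244 sold [FIFO — oldest first]: 231 @ $7.65 + 13 @ $6.65 = $1,853.60
Ending inventory: 142 @ $6.65 + 229 @ $6.05 = $2,329.75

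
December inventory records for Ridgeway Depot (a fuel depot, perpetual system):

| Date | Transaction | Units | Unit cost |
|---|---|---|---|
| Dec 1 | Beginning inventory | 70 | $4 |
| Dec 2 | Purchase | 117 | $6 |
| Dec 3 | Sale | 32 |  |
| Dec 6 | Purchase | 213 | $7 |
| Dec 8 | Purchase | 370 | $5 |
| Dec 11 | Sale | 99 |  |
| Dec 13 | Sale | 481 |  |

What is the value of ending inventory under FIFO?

Ending inventory = $790

Dec 3, 32 sold [FIFO — oldest first]: 32 @ $4 = $128
Dec 11, 99 sold [FIFO — oldest first]: 38 @ $4 + 61 @ $6 = $518
Dec 13, 481 sold [FIFO — oldest first]: 56 @ $6 + 213 @ $7 + 212 @ $5 = $2,887
Total COGS = $128 + $518 + $2,887 = $3,533
Ending inventory: 158 @ $5 = $790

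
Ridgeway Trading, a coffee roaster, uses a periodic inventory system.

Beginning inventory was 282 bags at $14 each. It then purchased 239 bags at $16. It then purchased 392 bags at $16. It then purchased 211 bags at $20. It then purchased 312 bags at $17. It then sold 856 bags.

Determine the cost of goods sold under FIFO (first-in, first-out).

Sale 1 (856) [FIFO — oldest first]: 282 @ $14 + 239 @ $16 + 335 @ $16 = $13,132
Ending inventory: 57 @ $16 + 211 @ $20 + 312 @ $17 = $10,436

COGS = $13,132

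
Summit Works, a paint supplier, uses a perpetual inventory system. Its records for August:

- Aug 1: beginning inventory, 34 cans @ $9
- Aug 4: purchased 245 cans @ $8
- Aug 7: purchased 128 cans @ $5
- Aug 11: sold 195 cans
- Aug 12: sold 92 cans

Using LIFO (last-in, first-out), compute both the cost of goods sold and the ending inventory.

Aug 11, 195 sold [LIFO — newest first]: 128 @ $5 + 67 @ $8 = $1,176
Aug 12, 92 sold [LIFO — newest first]: 92 @ $8 = $736
Total COGS = $1,176 + $736 = $1,912
Ending inventory: 34 @ $9 + 86 @ $8 = $994
Check: goods available $2,906 = COGS $1,912 + ending $994

COGS = $1,912; ending inventory = $994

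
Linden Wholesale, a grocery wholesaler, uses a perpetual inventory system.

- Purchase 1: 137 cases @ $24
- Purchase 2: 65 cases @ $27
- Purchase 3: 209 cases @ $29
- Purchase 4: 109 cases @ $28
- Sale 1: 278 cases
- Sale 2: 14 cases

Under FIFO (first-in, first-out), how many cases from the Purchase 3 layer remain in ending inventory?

Sale 1 (278) [FIFO — oldest first]: 137 @ $24 + 65 @ $27 + 76 @ $29 = $7,247
Sale 2 (14) [FIFO — oldest first]: 14 @ $29 = $406
Total COGS = $7,247 + $406 = $7,653
Ending inventory: 119 @ $29 + 109 @ $28 = $6,503

119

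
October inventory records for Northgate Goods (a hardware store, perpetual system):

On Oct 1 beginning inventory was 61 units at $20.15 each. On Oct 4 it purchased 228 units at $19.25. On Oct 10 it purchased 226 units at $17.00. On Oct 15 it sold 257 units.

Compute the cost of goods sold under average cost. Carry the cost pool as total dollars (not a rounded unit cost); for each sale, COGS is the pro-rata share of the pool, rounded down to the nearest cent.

COGS = $4,720.89

After Oct 1: 61 on hand, pool $1,229.15 (≈ $20.1500 each)
After Oct 4: 289 on hand, pool $5,618.15 (≈ $19.4400 each)
After Oct 10: 515 on hand, pool $9,460.15 (≈ $18.3692 each)
Oct 15, sell 257: 257/515 × $9,460.15 → $4,720.89
Ending inventory (cost pool remaining) = $4,739.26
Check: goods available $9,460.15 = COGS $4,720.89 + ending $4,739.26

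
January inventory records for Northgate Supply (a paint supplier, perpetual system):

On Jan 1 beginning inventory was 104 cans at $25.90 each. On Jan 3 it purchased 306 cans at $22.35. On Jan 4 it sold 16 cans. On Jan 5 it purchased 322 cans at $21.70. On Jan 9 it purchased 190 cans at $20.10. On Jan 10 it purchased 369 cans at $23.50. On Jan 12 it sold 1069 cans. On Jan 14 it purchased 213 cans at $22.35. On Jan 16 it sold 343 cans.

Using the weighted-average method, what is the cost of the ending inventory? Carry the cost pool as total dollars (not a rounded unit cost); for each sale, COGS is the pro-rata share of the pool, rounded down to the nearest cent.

After Jan 1: 104 on hand, pool $2,693.60 (≈ $25.9000 each)
After Jan 3: 410 on hand, pool $9,532.70 (≈ $23.2505 each)
Jan 4, sell 16: 16/410 × $9,532.70 → $372.00
After Jan 5: 716 on hand, pool $16,148.10 (≈ $22.5532 each)
After Jan 9: 906 on hand, pool $19,967.10 (≈ $22.0387 each)
After Jan 10: 1275 on hand, pool $28,638.60 (≈ $22.4616 each)
Jan 12, sell 1069: 1069/1275 × $28,638.60 → $24,011.50
After Jan 14: 419 on hand, pool $9,387.65 (≈ $22.4049 each)
Jan 16, sell 343: 343/419 × $9,387.65 → $7,684.87
Total COGS = $372.00 + $24,011.50 + $7,684.87 = $32,068.37
Ending inventory (cost pool remaining) = $1,702.78

Ending inventory = $1,702.78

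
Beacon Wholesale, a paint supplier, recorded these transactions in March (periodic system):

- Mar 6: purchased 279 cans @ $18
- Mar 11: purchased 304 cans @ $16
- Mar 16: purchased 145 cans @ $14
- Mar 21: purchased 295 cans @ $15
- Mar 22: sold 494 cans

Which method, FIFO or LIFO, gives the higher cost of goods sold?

FIFO

FIFO COGS: 279 @ $18 + 215 @ $16 = $8,462
LIFO COGS: 295 @ $15 + 145 @ $14 + 54 @ $16 = $7,319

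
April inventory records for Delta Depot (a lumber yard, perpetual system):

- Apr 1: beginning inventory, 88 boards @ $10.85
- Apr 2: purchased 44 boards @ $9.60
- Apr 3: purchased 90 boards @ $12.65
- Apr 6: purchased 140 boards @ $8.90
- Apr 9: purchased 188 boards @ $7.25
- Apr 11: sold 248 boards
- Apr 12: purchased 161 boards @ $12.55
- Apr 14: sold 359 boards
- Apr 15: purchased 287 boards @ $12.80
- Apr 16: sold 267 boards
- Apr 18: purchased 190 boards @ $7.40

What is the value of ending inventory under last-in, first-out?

Apr 11, 248 sold [LIFO — newest first]: 188 @ $7.25 + 60 @ $8.90 = $1,897.00
Apr 14, 359 sold [LIFO — newest first]: 161 @ $12.55 + 80 @ $8.90 + 90 @ $12.65 + 28 @ $9.60 = $4,139.85
Apr 16, 267 sold [LIFO — newest first]: 267 @ $12.80 = $3,417.60
Total COGS = $1,897.00 + $4,139.85 + $3,417.60 = $9,454.45
Ending inventory: 88 @ $10.85 + 16 @ $9.60 + 20 @ $12.80 + 190 @ $7.40 = $2,770.40

Ending inventory = $2,770.40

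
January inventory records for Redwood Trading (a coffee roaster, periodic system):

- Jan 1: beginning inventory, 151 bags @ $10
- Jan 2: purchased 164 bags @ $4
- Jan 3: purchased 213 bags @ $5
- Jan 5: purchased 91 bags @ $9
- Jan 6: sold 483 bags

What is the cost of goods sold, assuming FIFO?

COGS = $3,006

Jan 6, 483 sold [FIFO — oldest first]: 151 @ $10 + 164 @ $4 + 168 @ $5 = $3,006
Ending inventory: 45 @ $5 + 91 @ $9 = $1,044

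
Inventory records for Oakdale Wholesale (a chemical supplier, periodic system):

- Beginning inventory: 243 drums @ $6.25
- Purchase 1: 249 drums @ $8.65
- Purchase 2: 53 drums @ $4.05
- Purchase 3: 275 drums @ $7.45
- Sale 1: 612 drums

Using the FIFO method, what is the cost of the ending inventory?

Sale 1 (612) [FIFO — oldest first]: 243 @ $6.25 + 249 @ $8.65 + 53 @ $4.05 + 67 @ $7.45 = $4,386.40
Ending inventory: 208 @ $7.45 = $1,549.60

Ending inventory = $1,549.60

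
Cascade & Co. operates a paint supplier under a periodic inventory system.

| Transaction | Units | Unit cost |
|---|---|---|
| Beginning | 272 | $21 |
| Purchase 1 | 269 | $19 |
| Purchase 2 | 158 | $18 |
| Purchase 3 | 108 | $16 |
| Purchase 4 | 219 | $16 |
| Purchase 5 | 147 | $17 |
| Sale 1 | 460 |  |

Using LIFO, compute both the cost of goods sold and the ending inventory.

COGS = $7,507; ending inventory = $13,891

Sale 1 (460) [LIFO — newest first]: 147 @ $17 + 219 @ $16 + 94 @ $16 = $7,507
Ending inventory: 272 @ $21 + 269 @ $19 + 158 @ $18 + 14 @ $16 = $13,891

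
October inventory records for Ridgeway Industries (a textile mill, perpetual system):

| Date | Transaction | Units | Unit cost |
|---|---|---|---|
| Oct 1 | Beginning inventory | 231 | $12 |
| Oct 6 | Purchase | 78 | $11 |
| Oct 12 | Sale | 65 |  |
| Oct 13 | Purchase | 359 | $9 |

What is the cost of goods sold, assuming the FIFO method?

COGS = $780

Oct 12, 65 sold [FIFO — oldest first]: 65 @ $12 = $780
Ending inventory: 166 @ $12 + 78 @ $11 + 359 @ $9 = $6,081
Check: goods available $6,861 = COGS $780 + ending $6,081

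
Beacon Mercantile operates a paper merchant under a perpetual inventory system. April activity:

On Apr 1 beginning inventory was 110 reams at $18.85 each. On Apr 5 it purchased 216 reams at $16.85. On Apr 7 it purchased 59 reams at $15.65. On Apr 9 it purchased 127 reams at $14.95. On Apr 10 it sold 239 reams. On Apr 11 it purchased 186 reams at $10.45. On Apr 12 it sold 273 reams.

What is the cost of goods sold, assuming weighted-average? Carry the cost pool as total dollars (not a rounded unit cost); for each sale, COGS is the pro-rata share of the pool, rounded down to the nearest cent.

COGS = $7,846.98

After Apr 1: 110 on hand, pool $2,073.50 (≈ $18.8500 each)
After Apr 5: 326 on hand, pool $5,713.10 (≈ $17.5248 each)
After Apr 7: 385 on hand, pool $6,636.45 (≈ $17.2375 each)
After Apr 9: 512 on hand, pool $8,535.10 (≈ $16.6701 each)
Apr 10, sell 239: 239/512 × $8,535.10 → $3,984.15
After Apr 11: 459 on hand, pool $6,494.65 (≈ $14.1496 each)
Apr 12, sell 273: 273/459 × $6,494.65 → $3,862.83
Total COGS = $3,984.15 + $3,862.83 = $7,846.98
Ending inventory (cost pool remaining) = $2,631.82
Check: goods available $10,478.80 = COGS $7,846.98 + ending $2,631.82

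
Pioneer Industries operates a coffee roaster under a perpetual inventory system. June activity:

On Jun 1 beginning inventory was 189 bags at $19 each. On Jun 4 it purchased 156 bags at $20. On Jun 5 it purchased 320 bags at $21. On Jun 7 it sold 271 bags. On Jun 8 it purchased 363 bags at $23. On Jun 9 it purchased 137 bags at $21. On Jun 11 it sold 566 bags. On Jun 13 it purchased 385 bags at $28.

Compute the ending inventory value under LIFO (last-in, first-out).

Jun 7, 271 sold [LIFO — newest first]: 271 @ $21 = $5,691
Jun 11, 566 sold [LIFO — newest first]: 137 @ $21 + 363 @ $23 + 49 @ $21 + 17 @ $20 = $12,595
Total COGS = $5,691 + $12,595 = $18,286
Ending inventory: 189 @ $19 + 139 @ $20 + 385 @ $28 = $17,151

Ending inventory = $17,151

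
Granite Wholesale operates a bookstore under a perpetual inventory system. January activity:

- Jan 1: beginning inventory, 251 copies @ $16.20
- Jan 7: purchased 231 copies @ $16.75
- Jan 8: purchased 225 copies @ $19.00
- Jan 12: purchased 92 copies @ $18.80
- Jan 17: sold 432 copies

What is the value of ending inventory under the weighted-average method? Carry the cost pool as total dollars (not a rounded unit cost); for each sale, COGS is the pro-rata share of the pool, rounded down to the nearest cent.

After Jan 1: 251 on hand, pool $4,066.20 (≈ $16.2000 each)
After Jan 7: 482 on hand, pool $7,935.45 (≈ $16.4636 each)
After Jan 8: 707 on hand, pool $12,210.45 (≈ $17.2708 each)
After Jan 12: 799 on hand, pool $13,940.05 (≈ $17.4469 each)
Jan 17, sell 432: 432/799 × $13,940.05 → $7,537.04
Ending inventory (cost pool remaining) = $6,403.01

Ending inventory = $6,403.01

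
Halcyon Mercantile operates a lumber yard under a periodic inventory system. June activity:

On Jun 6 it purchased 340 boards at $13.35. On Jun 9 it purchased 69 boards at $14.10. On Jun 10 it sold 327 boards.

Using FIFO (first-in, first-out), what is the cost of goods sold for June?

Jun 10, 327 sold [FIFO — oldest first]: 327 @ $13.35 = $4,365.45
Ending inventory: 13 @ $13.35 + 69 @ $14.10 = $1,146.45
Check: goods available $5,511.90 = COGS $4,365.45 + ending $1,146.45

COGS = $4,365.45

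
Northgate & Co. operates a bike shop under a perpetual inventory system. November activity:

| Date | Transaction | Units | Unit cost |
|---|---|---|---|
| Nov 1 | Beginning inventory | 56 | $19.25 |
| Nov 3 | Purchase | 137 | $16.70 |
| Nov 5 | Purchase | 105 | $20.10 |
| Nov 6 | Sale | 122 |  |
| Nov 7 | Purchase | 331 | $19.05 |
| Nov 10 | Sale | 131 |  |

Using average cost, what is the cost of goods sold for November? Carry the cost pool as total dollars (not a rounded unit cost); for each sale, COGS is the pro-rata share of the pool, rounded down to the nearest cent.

After Nov 1: 56 on hand, pool $1,078.00 (≈ $19.2500 each)
After Nov 3: 193 on hand, pool $3,365.90 (≈ $17.4399 each)
After Nov 5: 298 on hand, pool $5,476.40 (≈ $18.3772 each)
Nov 6, sell 122: 122/298 × $5,476.40 → $2,242.01
After Nov 7: 507 on hand, pool $9,539.94 (≈ $18.8164 each)
Nov 10, sell 131: 131/507 × $9,539.94 → $2,464.95
Total COGS = $2,242.01 + $2,464.95 = $4,706.96
Ending inventory (cost pool remaining) = $7,074.99
Check: goods available $11,781.95 = COGS $4,706.96 + ending $7,074.99

COGS = $4,706.96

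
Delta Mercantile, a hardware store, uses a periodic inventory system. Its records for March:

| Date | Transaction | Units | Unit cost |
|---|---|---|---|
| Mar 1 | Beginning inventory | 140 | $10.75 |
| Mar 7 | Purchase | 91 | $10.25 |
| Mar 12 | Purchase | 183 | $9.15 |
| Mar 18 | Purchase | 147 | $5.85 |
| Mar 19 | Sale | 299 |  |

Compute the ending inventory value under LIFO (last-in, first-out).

Mar 19, 299 sold [LIFO — newest first]: 147 @ $5.85 + 152 @ $9.15 = $2,250.75
Ending inventory: 140 @ $10.75 + 91 @ $10.25 + 31 @ $9.15 = $2,721.40

Ending inventory = $2,721.40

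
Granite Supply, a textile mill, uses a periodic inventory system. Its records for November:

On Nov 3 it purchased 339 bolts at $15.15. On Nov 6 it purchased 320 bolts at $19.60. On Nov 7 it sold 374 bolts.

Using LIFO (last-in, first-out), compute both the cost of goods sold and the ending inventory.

Nov 7, 374 sold [LIFO — newest first]: 320 @ $19.60 + 54 @ $15.15 = $7,090.10
Ending inventory: 285 @ $15.15 = $4,317.75
Check: goods available $11,407.85 = COGS $7,090.10 + ending $4,317.75

COGS = $7,090.10; ending inventory = $4,317.75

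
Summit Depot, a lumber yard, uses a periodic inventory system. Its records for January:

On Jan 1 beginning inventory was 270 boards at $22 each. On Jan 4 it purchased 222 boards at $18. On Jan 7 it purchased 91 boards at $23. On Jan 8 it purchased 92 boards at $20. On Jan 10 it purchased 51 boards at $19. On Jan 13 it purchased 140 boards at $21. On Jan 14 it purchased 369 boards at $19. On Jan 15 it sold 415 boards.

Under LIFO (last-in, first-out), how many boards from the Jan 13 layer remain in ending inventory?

94

Jan 15, 415 sold [LIFO — newest first]: 369 @ $19 + 46 @ $21 = $7,977
Ending inventory: 270 @ $22 + 222 @ $18 + 91 @ $23 + 92 @ $20 + 51 @ $19 + 94 @ $21 = $16,812
Check: goods available $24,789 = COGS $7,977 + ending $16,812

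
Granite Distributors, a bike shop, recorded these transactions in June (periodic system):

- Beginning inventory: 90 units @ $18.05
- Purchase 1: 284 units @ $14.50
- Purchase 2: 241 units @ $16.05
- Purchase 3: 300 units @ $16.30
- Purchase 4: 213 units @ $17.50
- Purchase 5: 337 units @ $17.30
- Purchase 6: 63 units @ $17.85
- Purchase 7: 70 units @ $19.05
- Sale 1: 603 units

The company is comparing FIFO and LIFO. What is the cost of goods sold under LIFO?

COGS = $10,615.65

FIFO COGS: 90 @ $18.05 + 284 @ $14.50 + 229 @ $16.05 = $9,417.95
LIFO COGS: 70 @ $19.05 + 63 @ $17.85 + 337 @ $17.30 + 133 @ $17.50 = $10,615.65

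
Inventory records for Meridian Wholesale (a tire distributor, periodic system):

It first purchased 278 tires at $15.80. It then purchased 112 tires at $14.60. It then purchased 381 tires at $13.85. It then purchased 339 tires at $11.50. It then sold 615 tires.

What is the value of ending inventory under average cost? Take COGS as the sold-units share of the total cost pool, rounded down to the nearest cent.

Sale 1, sell 615: 615/1110 × $15,202.95 → $8,423.25
Ending inventory (cost pool remaining) = $6,779.70

Ending inventory = $6,779.70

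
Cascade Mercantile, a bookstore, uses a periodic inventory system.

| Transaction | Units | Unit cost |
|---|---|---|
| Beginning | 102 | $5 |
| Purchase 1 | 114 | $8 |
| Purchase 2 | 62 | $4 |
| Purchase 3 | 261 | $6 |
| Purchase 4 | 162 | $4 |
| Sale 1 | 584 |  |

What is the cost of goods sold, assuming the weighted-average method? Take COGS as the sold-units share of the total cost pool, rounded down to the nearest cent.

Sale 1, sell 584: 584/701 × $3,884.00 → $3,235.74
Ending inventory (cost pool remaining) = $648.26

COGS = $3,235.74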